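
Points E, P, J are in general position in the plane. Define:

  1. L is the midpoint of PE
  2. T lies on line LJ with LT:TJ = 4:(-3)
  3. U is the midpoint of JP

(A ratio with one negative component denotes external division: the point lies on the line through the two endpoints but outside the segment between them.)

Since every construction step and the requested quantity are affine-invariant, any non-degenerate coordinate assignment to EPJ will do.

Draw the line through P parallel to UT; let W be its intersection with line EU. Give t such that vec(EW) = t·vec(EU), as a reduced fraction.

t = 14/11

Work in coordinates with E = (0, 0), P = (1, 0), J = (0, 1).
1. L is the midpoint of PE ⇒ L = (1/2, 0)
2. T lies on line LJ with LT:TJ = 4:(-3) ⇒ T = (-3/2, 4)
3. U is the midpoint of JP ⇒ U = (1/2, 1/2)
through P parallel to UT: direction (-2, 7/2); meets EU at W = (7/11, 7/11)
W = E + t·(U−E) with t = 14/11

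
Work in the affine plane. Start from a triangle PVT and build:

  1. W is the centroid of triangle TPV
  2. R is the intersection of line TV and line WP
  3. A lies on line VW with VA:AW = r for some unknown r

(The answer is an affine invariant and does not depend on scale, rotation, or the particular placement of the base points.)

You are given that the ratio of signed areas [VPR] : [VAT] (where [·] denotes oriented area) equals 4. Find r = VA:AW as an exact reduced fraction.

r = 3/5

Work in coordinates with P = (0, 0), V = (1, 0), T = (0, 1).
1. W is the centroid of triangle TPV ⇒ W = (1/3, 1/3)
2. R is the intersection of line TV and line WP ⇒ R = (1/2, 1/2)
3. With VA:AW = r, write λ = r/(r+1) so A = V + λ·(W−V); A is affine-linear in λ
Every point depending on A is an affine combination of A and λ-independent points, so each such coordinate is linear in λ; the λ² term in each signed area is a multiple of (W−V)×(W−V) = 0, so 2·[VPR] and 2·[VAT] are each linear in λ. Evaluating at λ=0 and λ=1:
  2·[VPR] = -1/2,   2·[VAT] = -1/3·λ
So [VPR]:[VAT] = (-1/2) / (-1/3·λ). Setting this equal to 4:
  -1/2 = 4·(-1/3·λ)  ⇒  λ = 3/8
Then r = λ/(1−λ) = (3/8)/(5/8) = 3/5. Check: with r = 3/5, A = (3/4, 1/8) and [VPR]:[VAT] = 4 as required.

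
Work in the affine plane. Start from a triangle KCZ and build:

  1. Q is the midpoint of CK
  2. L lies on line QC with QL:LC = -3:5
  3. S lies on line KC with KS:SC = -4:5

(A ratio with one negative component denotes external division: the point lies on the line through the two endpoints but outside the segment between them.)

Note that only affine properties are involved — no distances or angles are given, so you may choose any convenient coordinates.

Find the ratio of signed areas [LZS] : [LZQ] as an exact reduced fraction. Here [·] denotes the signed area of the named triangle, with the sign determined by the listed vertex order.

Work in coordinates with K = (0, 0), C = (1, 0), Z = (0, 1).
1. Q is the midpoint of CK ⇒ Q = (1/2, 0)
2. L lies on line QC with QL:LC = -3:5 ⇒ L = (-1/4, 0)
3. S lies on line KC with KS:SC = -4:5 ⇒ S = (-4, 0)
2·[LZS] = 15/4, 2·[LZQ] = -3/4
[LZS]:[LZQ] = 15/4:-3/4 = -5

[LZS]:[LZQ] = -5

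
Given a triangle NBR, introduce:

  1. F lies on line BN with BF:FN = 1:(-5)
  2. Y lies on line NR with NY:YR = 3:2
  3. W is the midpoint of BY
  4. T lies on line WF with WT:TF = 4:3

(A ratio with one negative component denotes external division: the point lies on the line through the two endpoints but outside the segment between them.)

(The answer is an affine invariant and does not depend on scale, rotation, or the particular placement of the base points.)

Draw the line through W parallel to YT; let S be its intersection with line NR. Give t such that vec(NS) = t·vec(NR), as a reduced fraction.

Work in coordinates with N = (0, 0), B = (1, 0), R = (0, 1).
1. F lies on line BN with BF:FN = 1:(-5) ⇒ F = (5/4, 0)
2. Y lies on line NR with NY:YR = 3:2 ⇒ Y = (0, 3/5)
3. W is the midpoint of BY ⇒ W = (1/2, 3/10)
4. T lies on line WF with WT:TF = 4:3 ⇒ T = (13/14, 9/70)
through W parallel to YT: direction (13/14, -33/70); meets NR at S = (0, 36/65)
S = N + t·(R−N) with t = 36/65

t = 36/65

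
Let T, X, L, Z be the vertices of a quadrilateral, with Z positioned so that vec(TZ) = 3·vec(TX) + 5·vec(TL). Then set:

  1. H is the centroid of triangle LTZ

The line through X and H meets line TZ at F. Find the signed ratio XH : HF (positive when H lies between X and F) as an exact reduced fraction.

Assign T = (0, 0), X = (1, 0), L = (0, 1), Z = (3, 5) — the answer is frame-independent, so this choice is without loss of generality.
1. H is the centroid of triangle LTZ ⇒ H = (1, 2)
line XH meets TZ at F = (1, 5/3)
H = X + t·(F−X) with t = 6/5, so XH:HF = 6/5:-1/5

XH:HF = -6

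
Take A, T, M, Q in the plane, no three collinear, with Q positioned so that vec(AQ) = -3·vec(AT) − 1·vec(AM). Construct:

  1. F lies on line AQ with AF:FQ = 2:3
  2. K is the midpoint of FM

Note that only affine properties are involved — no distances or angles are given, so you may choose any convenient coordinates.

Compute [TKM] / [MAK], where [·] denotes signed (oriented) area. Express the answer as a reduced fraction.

Assign A = (0, 0), T = (1, 0), M = (0, 1), Q = (-3, -1) — the answer is frame-independent, so this choice is without loss of generality.
1. F lies on line AQ with AF:FQ = 2:3 ⇒ F = (-6/5, -2/5)
2. K is the midpoint of FM ⇒ K = (-3/5, 3/10)
2·[TKM] = -13/10, 2·[MAK] = -3/5
[TKM]:[MAK] = -13/10:-3/5 = 13/6

[TKM]:[MAK] = 13/6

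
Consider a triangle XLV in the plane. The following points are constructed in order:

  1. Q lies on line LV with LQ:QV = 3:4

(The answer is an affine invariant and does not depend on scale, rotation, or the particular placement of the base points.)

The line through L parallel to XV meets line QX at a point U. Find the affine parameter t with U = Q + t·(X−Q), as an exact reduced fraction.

Choose coordinates X = (0, 0), L = (1, 0), V = (0, 1).
1. Q lies on line LV with LQ:QV = 3:4 ⇒ Q = (4/7, 3/7)
through L parallel to XV: direction (0, 1); meets QX at U = (1, 3/4)
U = Q + t·(X−Q) with t = -3/4

t = -3/4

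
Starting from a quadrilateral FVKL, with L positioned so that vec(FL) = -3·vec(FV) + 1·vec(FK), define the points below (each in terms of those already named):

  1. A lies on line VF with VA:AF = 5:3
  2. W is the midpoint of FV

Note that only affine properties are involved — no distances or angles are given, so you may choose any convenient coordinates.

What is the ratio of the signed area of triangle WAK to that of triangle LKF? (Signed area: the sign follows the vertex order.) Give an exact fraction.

Choose coordinates F = (0, 0), V = (1, 0), K = (0, 1), L = (-3, 1).
1. A lies on line VF with VA:AF = 5:3 ⇒ A = (3/8, 0)
2. W is the midpoint of FV ⇒ W = (1/2, 0)
2·[WAK] = -1/8, 2·[LKF] = -3
[WAK]:[LKF] = -1/8:-3 = 1/24

[WAK]:[LKF] = 1/24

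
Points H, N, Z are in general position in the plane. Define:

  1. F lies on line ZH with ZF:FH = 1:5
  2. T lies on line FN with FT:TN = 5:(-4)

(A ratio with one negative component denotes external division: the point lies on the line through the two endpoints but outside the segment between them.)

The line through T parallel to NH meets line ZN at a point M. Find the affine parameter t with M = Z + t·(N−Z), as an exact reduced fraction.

t = 13/3

Set H = (0, 0), N = (1, 0), Z = (0, 1); any affine frame gives the same invariant.
1. F lies on line ZH with ZF:FH = 1:5 ⇒ F = (0, 5/6)
2. T lies on line FN with FT:TN = 5:(-4) ⇒ T = (5, -10/3)
through T parallel to NH: direction (-1, 0); meets ZN at M = (13/3, -10/3)
M = Z + t·(N−Z) with t = 13/3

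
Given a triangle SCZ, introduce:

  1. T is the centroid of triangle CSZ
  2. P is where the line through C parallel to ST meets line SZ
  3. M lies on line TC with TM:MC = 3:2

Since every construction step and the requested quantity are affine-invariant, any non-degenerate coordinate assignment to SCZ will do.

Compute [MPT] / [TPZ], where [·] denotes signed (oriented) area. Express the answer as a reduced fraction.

[MPT]:[TPZ] = 9/10

Work in coordinates with S = (0, 0), C = (1, 0), Z = (0, 1).
1. T is the centroid of triangle CSZ ⇒ T = (1/3, 1/3)
2. P is where the line through C parallel to ST meets line SZ ⇒ P = (0, -1)
3. M lies on line TC with TM:MC = 3:2 ⇒ M = (11/15, 2/15)
2·[MPT] = -3/5, 2·[TPZ] = -2/3
[MPT]:[TPZ] = -3/5:-2/3 = 9/10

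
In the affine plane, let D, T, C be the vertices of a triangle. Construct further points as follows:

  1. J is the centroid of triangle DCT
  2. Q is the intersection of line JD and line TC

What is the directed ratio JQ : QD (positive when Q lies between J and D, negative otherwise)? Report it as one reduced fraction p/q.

JQ:QD = -1/3

Choose coordinates D = (0, 0), T = (1, 0), C = (0, 1).
1. J is the centroid of triangle DCT ⇒ J = (1/3, 1/3)
2. Q is the intersection of line JD and line TC ⇒ Q = (1/2, 1/2)
Q = J + t·(D−J) with t = -1/2, so JQ:QD = t:(1−t) = -1/2:3/2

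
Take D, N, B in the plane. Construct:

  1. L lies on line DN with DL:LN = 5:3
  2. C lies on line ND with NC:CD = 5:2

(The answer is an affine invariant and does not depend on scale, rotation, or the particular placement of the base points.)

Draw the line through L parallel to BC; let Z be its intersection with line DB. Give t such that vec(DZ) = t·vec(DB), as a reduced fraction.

t = 35/16

Assign D = (0, 0), N = (1, 0), B = (0, 1) — the answer is frame-independent, so this choice is without loss of generality.
1. L lies on line DN with DL:LN = 5:3 ⇒ L = (5/8, 0)
2. C lies on line ND with NC:CD = 5:2 ⇒ C = (2/7, 0)
through L parallel to BC: direction (2/7, -1); meets DB at Z = (0, 35/16)
Z = D + t·(B−D) with t = 35/16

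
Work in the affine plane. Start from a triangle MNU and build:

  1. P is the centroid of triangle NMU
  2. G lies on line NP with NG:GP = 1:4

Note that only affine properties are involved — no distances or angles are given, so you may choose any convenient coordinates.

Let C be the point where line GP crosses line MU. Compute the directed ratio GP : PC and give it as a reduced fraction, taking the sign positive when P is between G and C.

Choose coordinates M = (0, 0), N = (1, 0), U = (0, 1).
1. P is the centroid of triangle NMU ⇒ P = (1/3, 1/3)
2. G lies on line NP with NG:GP = 1:4 ⇒ G = (13/15, 1/15)
line GP meets MU at C = (0, 1/2)
P = G + t·(C−G) with t = 8/13, so GP:PC = 8/13:5/13

GP:PC = 8/5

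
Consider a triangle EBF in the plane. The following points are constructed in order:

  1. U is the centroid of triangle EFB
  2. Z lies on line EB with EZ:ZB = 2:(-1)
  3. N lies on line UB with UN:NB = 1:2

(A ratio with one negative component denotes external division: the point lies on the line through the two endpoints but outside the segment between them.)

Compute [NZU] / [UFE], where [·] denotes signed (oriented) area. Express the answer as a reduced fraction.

[NZU]:[UFE] = 1/3

Choose coordinates E = (0, 0), B = (1, 0), F = (0, 1).
1. U is the centroid of triangle EFB ⇒ U = (1/3, 1/3)
2. Z lies on line EB with EZ:ZB = 2:(-1) ⇒ Z = (2, 0)
3. N lies on line UB with UN:NB = 1:2 ⇒ N = (5/9, 2/9)
2·[NZU] = 1/9, 2·[UFE] = 1/3
[NZU]:[UFE] = 1/9:1/3 = 1/3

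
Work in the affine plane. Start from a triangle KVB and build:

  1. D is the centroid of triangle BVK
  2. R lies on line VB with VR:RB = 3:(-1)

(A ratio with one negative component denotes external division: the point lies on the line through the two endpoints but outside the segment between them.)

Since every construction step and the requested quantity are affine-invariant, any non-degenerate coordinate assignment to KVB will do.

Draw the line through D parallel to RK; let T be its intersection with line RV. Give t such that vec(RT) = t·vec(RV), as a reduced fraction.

t = 4/9

Assign K = (0, 0), V = (1, 0), B = (0, 1) — the answer is frame-independent, so this choice is without loss of generality.
1. D is the centroid of triangle BVK ⇒ D = (1/3, 1/3)
2. R lies on line VB with VR:RB = 3:(-1) ⇒ R = (-1/2, 3/2)
through D parallel to RK: direction (1/2, -3/2); meets RV at T = (1/6, 5/6)
T = R + t·(V−R) with t = 4/9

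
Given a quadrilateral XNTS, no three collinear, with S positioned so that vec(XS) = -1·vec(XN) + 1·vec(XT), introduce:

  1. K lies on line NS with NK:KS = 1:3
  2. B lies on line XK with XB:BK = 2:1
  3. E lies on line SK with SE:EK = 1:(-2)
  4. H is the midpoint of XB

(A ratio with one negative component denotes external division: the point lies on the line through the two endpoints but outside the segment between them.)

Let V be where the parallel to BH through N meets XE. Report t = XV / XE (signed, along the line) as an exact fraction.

Assign X = (0, 0), N = (1, 0), T = (0, 1), S = (-1, 1) — the answer is frame-independent, so this choice is without loss of generality.
1. K lies on line NS with NK:KS = 1:3 ⇒ K = (1/2, 1/4)
2. B lies on line XK with XB:BK = 2:1 ⇒ B = (1/3, 1/6)
3. E lies on line SK with SE:EK = 1:(-2) ⇒ E = (-5/2, 7/4)
4. H is the midpoint of XB ⇒ H = (1/6, 1/12)
through N parallel to BH: direction (-1/6, -1/12); meets XE at V = (5/12, -7/24)
V = X + t·(E−X) with t = -1/6

t = -1/6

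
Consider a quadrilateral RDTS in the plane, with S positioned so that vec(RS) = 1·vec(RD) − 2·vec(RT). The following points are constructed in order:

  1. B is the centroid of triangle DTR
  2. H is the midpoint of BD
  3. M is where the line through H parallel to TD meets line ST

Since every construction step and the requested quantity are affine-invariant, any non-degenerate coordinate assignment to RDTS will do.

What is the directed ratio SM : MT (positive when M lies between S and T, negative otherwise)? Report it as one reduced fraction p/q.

SM:MT = 11

Set R = (0, 0), D = (1, 0), T = (0, 1), S = (1, -2); any affine frame gives the same invariant.
1. B is the centroid of triangle DTR ⇒ B = (1/3, 1/3)
2. H is the midpoint of BD ⇒ H = (2/3, 1/6)
3. M is where the line through H parallel to TD meets line ST ⇒ M = (1/12, 3/4)
M = S + t·(T−S) with t = 11/12, so SM:MT = t:(1−t) = 11/12:1/12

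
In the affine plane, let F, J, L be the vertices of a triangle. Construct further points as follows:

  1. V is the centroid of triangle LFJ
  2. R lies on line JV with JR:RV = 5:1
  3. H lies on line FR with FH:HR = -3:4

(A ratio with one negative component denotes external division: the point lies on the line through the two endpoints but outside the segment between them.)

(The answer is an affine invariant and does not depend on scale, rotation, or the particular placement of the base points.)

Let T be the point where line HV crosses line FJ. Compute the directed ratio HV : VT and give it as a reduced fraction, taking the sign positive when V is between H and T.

Set F = (0, 0), J = (1, 0), L = (0, 1); any affine frame gives the same invariant.
1. V is the centroid of triangle LFJ ⇒ V = (1/3, 1/3)
2. R lies on line JV with JR:RV = 5:1 ⇒ R = (4/9, 5/18)
3. H lies on line FR with FH:HR = -3:4 ⇒ H = (-4/3, -5/6)
line HV meets FJ at T = (-1/7, 0)
V = H + t·(T−H) with t = 7/5, so HV:VT = 7/5:-2/5

HV:VT = -7/2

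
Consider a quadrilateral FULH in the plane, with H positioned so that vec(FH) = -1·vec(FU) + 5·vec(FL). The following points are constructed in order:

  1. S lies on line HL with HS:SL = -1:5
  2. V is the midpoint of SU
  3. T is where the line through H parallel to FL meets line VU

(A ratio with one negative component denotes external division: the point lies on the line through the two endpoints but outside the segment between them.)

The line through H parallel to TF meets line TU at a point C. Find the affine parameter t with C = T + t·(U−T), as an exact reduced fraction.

Set F = (0, 0), U = (1, 0), L = (0, 1), H = (-1, 5); any affine frame gives the same invariant.
1. S lies on line HL with HS:SL = -1:5 ⇒ S = (-5/4, 6)
2. V is the midpoint of SU ⇒ V = (-1/8, 3)
3. T is where the line through H parallel to FL meets line VU ⇒ T = (-1, 16/3)
through H parallel to TF: direction (1, -16/3); meets TU at C = (-9/8, 17/3)
C = T + t·(U−T) with t = -1/16

t = -1/16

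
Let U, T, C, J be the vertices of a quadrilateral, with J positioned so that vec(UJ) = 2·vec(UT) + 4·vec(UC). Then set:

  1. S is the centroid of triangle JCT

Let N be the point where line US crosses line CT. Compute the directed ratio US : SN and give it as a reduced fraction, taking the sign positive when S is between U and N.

US:SN = -8/5

Assign U = (0, 0), T = (1, 0), C = (0, 1), J = (2, 4) — the answer is frame-independent, so this choice is without loss of generality.
1. S is the centroid of triangle JCT ⇒ S = (1, 5/3)
line US meets CT at N = (3/8, 5/8)
S = U + t·(N−U) with t = 8/3, so US:SN = 8/3:-5/3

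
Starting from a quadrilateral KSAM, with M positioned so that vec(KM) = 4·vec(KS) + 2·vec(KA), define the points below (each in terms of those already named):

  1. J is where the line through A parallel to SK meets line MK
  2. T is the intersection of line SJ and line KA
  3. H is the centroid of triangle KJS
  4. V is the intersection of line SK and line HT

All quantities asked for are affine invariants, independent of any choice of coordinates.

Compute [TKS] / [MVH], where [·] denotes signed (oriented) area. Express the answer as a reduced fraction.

[TKS]:[MVH] = 12/7

Work in coordinates with K = (0, 0), S = (1, 0), A = (0, 1), M = (4, 2).
1. J is where the line through A parallel to SK meets line MK ⇒ J = (2, 1)
2. T is the intersection of line SJ and line KA ⇒ T = (0, -1)
3. H is the centroid of triangle KJS ⇒ H = (1, 1/3)
4. V is the intersection of line SK and line HT ⇒ V = (3/4, 0)
2·[TKS] = -1, 2·[MVH] = -7/12
[TKS]:[MVH] = -1:-7/12 = 12/7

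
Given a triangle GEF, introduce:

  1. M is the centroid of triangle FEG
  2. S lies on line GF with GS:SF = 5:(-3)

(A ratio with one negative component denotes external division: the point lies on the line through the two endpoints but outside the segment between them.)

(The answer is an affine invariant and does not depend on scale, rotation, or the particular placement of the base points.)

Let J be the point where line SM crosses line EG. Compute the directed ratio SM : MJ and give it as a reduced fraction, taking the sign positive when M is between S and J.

SM:MJ = 13/2

Choose coordinates G = (0, 0), E = (1, 0), F = (0, 1).
1. M is the centroid of triangle FEG ⇒ M = (1/3, 1/3)
2. S lies on line GF with GS:SF = 5:(-3) ⇒ S = (0, 5/2)
line SM meets EG at J = (5/13, 0)
M = S + t·(J−S) with t = 13/15, so SM:MJ = 13/15:2/15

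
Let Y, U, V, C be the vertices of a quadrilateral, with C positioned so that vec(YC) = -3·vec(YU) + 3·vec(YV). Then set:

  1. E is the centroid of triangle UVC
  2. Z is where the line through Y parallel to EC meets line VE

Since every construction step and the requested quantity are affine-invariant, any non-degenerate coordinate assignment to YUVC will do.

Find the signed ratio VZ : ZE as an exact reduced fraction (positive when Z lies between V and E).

VZ:ZE = -7/6

Choose coordinates Y = (0, 0), U = (1, 0), V = (0, 1), C = (-3, 3).
1. E is the centroid of triangle UVC ⇒ E = (-2/3, 4/3)
2. Z is where the line through Y parallel to EC meets line VE ⇒ Z = (-14/3, 10/3)
Z = V + t·(E−V) with t = 7, so VZ:ZE = t:(1−t) = 7:-6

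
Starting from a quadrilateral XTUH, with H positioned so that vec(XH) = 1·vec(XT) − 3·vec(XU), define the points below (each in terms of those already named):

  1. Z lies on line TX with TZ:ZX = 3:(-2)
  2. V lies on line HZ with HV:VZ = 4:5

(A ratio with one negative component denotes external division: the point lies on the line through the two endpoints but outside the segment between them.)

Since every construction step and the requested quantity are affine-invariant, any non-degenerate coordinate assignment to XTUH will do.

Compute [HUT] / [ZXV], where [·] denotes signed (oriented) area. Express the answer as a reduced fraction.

Choose coordinates X = (0, 0), T = (1, 0), U = (0, 1), H = (1, -3).
1. Z lies on line TX with TZ:ZX = 3:(-2) ⇒ Z = (-2, 0)
2. V lies on line HZ with HV:VZ = 4:5 ⇒ V = (-1/3, -5/3)
2·[HUT] = -3, 2·[ZXV] = -10/3
[HUT]:[ZXV] = -3:-10/3 = 9/10

[HUT]:[ZXV] = 9/10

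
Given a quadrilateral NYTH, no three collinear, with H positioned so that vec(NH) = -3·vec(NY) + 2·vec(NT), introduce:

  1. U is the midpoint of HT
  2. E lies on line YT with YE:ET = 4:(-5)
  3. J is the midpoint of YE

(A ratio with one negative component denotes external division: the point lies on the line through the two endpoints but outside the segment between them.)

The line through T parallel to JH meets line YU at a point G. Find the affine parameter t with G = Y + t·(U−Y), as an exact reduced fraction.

Work in coordinates with N = (0, 0), Y = (1, 0), T = (0, 1), H = (-3, 2).
1. U is the midpoint of HT ⇒ U = (-3/2, 3/2)
2. E lies on line YT with YE:ET = 4:(-5) ⇒ E = (5, -4)
3. J is the midpoint of YE ⇒ J = (3, -2)
through T parallel to JH: direction (-6, 4); meets YU at G = (6, -3)
G = Y + t·(U−Y) with t = -2

t = -2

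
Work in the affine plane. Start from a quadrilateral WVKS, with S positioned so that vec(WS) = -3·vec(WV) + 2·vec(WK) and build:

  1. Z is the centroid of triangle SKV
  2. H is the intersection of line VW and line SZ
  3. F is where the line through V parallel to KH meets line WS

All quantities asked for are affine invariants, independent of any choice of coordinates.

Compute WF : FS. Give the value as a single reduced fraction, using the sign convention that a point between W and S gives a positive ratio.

WF:FS = -3/2

Set W = (0, 0), V = (1, 0), K = (0, 1), S = (-3, 2); any affine frame gives the same invariant.
1. Z is the centroid of triangle SKV ⇒ Z = (-2/3, 1)
2. H is the intersection of line VW and line SZ ⇒ H = (5/3, 0)
3. F is where the line through V parallel to KH meets line WS ⇒ F = (-9, 6)
F = W + t·(S−W) with t = 3, so WF:FS = t:(1−t) = 3:-2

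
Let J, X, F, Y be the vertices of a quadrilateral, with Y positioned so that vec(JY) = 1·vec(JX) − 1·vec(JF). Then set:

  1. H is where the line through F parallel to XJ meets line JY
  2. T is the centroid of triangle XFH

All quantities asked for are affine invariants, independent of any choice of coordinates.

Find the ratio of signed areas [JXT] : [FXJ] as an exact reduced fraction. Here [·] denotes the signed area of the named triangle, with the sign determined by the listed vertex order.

[JXT]:[FXJ] = -2/3

Set J = (0, 0), X = (1, 0), F = (0, 1), Y = (1, -1); any affine frame gives the same invariant.
1. H is where the line through F parallel to XJ meets line JY ⇒ H = (-1, 1)
2. T is the centroid of triangle XFH ⇒ T = (0, 2/3)
2·[JXT] = 2/3, 2·[FXJ] = -1
[JXT]:[FXJ] = 2/3:-1 = -2/3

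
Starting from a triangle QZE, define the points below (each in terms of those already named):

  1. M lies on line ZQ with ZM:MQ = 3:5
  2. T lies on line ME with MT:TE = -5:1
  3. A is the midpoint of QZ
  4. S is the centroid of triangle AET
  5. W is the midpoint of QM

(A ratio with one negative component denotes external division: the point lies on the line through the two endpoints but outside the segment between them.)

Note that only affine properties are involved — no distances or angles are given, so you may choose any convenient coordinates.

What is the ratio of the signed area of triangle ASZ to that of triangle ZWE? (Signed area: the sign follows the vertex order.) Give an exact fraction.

[ASZ]:[ZWE] = 6/11

Set Q = (0, 0), Z = (1, 0), E = (0, 1); any affine frame gives the same invariant.
1. M lies on line ZQ with ZM:MQ = 3:5 ⇒ M = (5/8, 0)
2. T lies on line ME with MT:TE = -5:1 ⇒ T = (-5/32, 5/4)
3. A is the midpoint of QZ ⇒ A = (1/2, 0)
4. S is the centroid of triangle AET ⇒ S = (11/96, 3/4)
5. W is the midpoint of QM ⇒ W = (5/16, 0)
2·[ASZ] = -3/8, 2·[ZWE] = -11/16
[ASZ]:[ZWE] = -3/8:-11/16 = 6/11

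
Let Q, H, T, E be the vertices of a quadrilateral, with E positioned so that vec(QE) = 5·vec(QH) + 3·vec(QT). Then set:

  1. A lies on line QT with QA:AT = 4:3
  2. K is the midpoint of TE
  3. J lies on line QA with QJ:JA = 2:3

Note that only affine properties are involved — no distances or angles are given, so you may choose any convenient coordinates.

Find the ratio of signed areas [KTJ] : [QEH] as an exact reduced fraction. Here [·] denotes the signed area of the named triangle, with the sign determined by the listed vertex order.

Choose coordinates Q = (0, 0), H = (1, 0), T = (0, 1), E = (5, 3).
1. A lies on line QT with QA:AT = 4:3 ⇒ A = (0, 4/7)
2. K is the midpoint of TE ⇒ K = (5/2, 2)
3. J lies on line QA with QJ:JA = 2:3 ⇒ J = (0, 8/35)
2·[KTJ] = 27/14, 2·[QEH] = -3
[KTJ]:[QEH] = 27/14:-3 = -9/14

[KTJ]:[QEH] = -9/14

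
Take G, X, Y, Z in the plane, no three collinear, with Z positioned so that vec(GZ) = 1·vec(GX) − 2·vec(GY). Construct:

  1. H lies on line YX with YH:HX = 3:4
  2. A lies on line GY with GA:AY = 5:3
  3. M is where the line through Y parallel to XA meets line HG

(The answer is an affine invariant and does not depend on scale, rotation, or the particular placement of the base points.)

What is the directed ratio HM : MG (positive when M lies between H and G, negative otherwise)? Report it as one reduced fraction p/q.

Assign G = (0, 0), X = (1, 0), Y = (0, 1), Z = (1, -2) — the answer is frame-independent, so this choice is without loss of generality.
1. H lies on line YX with YH:HX = 3:4 ⇒ H = (3/7, 4/7)
2. A lies on line GY with GA:AY = 5:3 ⇒ A = (0, 5/8)
3. M is where the line through Y parallel to XA meets line HG ⇒ M = (24/47, 32/47)
M = H + t·(G−H) with t = -9/47, so HM:MG = t:(1−t) = -9/47:56/47

HM:MG = -9/56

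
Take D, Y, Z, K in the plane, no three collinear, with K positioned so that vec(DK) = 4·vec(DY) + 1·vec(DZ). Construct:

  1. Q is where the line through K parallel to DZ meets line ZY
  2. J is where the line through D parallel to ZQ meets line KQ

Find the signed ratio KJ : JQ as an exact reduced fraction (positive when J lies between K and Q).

Work in coordinates with D = (0, 0), Y = (1, 0), Z = (0, 1), K = (4, 1).
1. Q is where the line through K parallel to DZ meets line ZY ⇒ Q = (4, -3)
2. J is where the line through D parallel to ZQ meets line KQ ⇒ J = (4, -4)
J = K + t·(Q−K) with t = 5/4, so KJ:JQ = t:(1−t) = 5/4:-1/4

KJ:JQ = -5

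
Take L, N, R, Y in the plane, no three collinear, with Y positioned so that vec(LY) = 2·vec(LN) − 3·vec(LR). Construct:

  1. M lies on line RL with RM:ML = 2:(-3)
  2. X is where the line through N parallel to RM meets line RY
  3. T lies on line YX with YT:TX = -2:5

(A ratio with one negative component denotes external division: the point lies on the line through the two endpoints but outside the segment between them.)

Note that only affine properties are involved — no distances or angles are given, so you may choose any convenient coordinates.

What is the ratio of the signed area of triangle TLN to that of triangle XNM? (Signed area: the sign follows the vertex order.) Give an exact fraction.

Set L = (0, 0), N = (1, 0), R = (0, 1), Y = (2, -3); any affine frame gives the same invariant.
1. M lies on line RL with RM:ML = 2:(-3) ⇒ M = (0, 3)
2. X is where the line through N parallel to RM meets line RY ⇒ X = (1, -1)
3. T lies on line YX with YT:TX = -2:5 ⇒ T = (8/3, -13/3)
2·[TLN] = -13/3, 2·[XNM] = 1
[TLN]:[XNM] = -13/3:1 = -13/3

[TLN]:[XNM] = -13/3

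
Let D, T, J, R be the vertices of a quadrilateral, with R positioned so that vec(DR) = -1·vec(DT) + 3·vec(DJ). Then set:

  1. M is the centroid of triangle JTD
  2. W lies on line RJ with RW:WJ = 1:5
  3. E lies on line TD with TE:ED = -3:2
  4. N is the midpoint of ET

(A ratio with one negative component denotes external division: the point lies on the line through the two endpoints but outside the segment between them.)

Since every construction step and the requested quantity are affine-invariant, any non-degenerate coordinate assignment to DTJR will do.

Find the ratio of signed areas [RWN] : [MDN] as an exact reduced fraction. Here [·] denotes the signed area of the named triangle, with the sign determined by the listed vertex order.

Work in coordinates with D = (0, 0), T = (1, 0), J = (0, 1), R = (-1, 3).
1. M is the centroid of triangle JTD ⇒ M = (1/3, 1/3)
2. W lies on line RJ with RW:WJ = 1:5 ⇒ W = (-5/6, 8/3)
3. E lies on line TD with TE:ED = -3:2 ⇒ E = (-2, 0)
4. N is the midpoint of ET ⇒ N = (-1/2, 0)
2·[RWN] = -1/3, 2·[MDN] = -1/6
[RWN]:[MDN] = -1/3:-1/6 = 2

[RWN]:[MDN] = 2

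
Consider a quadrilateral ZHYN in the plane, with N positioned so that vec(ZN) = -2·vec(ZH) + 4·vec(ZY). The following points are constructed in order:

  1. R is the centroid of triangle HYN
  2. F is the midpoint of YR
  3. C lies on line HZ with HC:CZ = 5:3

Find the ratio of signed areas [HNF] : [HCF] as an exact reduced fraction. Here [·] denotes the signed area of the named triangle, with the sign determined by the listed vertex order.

[HNF]:[HCF] = -4/5

Choose coordinates Z = (0, 0), H = (1, 0), Y = (0, 1), N = (-2, 4).
1. R is the centroid of triangle HYN ⇒ R = (-1/3, 5/3)
2. F is the midpoint of YR ⇒ F = (-1/6, 4/3)
3. C lies on line HZ with HC:CZ = 5:3 ⇒ C = (3/8, 0)
2·[HNF] = 2/3, 2·[HCF] = -5/6
[HNF]:[HCF] = 2/3:-5/6 = -4/5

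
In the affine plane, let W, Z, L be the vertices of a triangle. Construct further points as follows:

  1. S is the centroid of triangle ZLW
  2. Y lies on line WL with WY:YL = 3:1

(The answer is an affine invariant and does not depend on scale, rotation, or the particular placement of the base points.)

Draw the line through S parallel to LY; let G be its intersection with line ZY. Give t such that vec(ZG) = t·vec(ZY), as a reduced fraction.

Work in coordinates with W = (0, 0), Z = (1, 0), L = (0, 1).
1. S is the centroid of triangle ZLW ⇒ S = (1/3, 1/3)
2. Y lies on line WL with WY:YL = 3:1 ⇒ Y = (0, 3/4)
through S parallel to LY: direction (0, -1/4); meets ZY at G = (1/3, 1/2)
G = Z + t·(Y−Z) with t = 2/3

t = 2/3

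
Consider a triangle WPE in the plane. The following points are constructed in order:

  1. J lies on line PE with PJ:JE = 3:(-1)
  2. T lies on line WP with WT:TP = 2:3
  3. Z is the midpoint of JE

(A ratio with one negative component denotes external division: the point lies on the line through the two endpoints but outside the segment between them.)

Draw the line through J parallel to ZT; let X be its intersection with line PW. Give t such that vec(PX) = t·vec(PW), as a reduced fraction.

Choose coordinates W = (0, 0), P = (1, 0), E = (0, 1).
1. J lies on line PE with PJ:JE = 3:(-1) ⇒ J = (-1/2, 3/2)
2. T lies on line WP with WT:TP = 2:3 ⇒ T = (2/5, 0)
3. Z is the midpoint of JE ⇒ Z = (-1/4, 5/4)
through J parallel to ZT: direction (13/20, -5/4); meets PW at X = (7/25, 0)
X = P + t·(W−P) with t = 18/25

t = 18/25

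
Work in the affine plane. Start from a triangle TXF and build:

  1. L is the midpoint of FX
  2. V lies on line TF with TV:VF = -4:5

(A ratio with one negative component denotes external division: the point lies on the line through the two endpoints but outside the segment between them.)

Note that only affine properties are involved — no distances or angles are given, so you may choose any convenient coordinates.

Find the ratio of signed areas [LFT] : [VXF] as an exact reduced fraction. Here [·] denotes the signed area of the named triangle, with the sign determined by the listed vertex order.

Assign T = (0, 0), X = (1, 0), F = (0, 1) — the answer is frame-independent, so this choice is without loss of generality.
1. L is the midpoint of FX ⇒ L = (1/2, 1/2)
2. V lies on line TF with TV:VF = -4:5 ⇒ V = (0, -4)
2·[LFT] = 1/2, 2·[VXF] = 5
[LFT]:[VXF] = 1/2:5 = 1/10

[LFT]:[VXF] = 1/10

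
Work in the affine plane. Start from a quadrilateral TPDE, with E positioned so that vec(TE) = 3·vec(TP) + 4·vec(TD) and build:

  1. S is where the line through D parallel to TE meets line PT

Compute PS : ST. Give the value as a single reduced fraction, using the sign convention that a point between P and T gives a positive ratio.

Assign T = (0, 0), P = (1, 0), D = (0, 1), E = (3, 4) — the answer is frame-independent, so this choice is without loss of generality.
1. S is where the line through D parallel to TE meets line PT ⇒ S = (-3/4, 0)
S = P + t·(T−P) with t = 7/4, so PS:ST = t:(1−t) = 7/4:-3/4

PS:ST = -7/3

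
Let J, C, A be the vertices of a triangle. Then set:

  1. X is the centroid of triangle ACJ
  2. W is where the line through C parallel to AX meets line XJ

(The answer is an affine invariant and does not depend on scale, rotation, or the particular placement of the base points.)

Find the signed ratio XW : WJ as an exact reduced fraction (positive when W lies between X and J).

Work in coordinates with J = (0, 0), C = (1, 0), A = (0, 1).
1. X is the centroid of triangle ACJ ⇒ X = (1/3, 1/3)
2. W is where the line through C parallel to AX meets line XJ ⇒ W = (2/3, 2/3)
W = X + t·(J−X) with t = -1, so XW:WJ = t:(1−t) = -1:2

XW:WJ = -1/2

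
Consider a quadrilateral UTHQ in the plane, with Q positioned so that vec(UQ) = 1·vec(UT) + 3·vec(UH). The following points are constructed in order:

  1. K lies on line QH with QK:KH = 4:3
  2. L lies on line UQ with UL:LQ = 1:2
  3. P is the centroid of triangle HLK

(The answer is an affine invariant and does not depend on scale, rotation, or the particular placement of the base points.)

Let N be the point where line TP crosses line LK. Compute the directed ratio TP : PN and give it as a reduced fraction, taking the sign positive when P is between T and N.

TP:PN = -8

Assign U = (0, 0), T = (1, 0), H = (0, 1), Q = (1, 3) — the answer is frame-independent, so this choice is without loss of generality.
1. K lies on line QH with QK:KH = 4:3 ⇒ K = (3/7, 13/7)
2. L lies on line UQ with UL:LQ = 1:2 ⇒ L = (1/3, 1)
3. P is the centroid of triangle HLK ⇒ P = (16/63, 9/7)
line TP meets LK at N = (25/72, 9/8)
P = T + t·(N−T) with t = 8/7, so TP:PN = 8/7:-1/7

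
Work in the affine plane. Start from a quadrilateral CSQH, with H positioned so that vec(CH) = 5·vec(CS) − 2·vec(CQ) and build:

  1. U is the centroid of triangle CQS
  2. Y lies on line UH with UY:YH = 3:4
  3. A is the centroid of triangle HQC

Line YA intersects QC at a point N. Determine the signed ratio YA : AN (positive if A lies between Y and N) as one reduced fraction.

YA:AN = 2/5

Work in coordinates with C = (0, 0), S = (1, 0), Q = (0, 1), H = (5, -2).
1. U is the centroid of triangle CQS ⇒ U = (1/3, 1/3)
2. Y lies on line UH with UY:YH = 3:4 ⇒ Y = (7/3, -2/3)
3. A is the centroid of triangle HQC ⇒ A = (5/3, -1/3)
line YA meets QC at N = (0, 1/2)
A = Y + t·(N−Y) with t = 2/7, so YA:AN = 2/7:5/7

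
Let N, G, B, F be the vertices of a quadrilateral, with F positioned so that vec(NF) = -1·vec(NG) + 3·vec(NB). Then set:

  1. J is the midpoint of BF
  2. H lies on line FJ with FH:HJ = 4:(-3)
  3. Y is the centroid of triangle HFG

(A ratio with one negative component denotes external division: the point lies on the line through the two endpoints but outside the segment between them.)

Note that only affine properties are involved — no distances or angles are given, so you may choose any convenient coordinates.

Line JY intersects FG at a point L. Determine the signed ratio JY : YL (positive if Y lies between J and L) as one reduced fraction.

Set N = (0, 0), G = (1, 0), B = (0, 1), F = (-1, 3); any affine frame gives the same invariant.
1. J is the midpoint of BF ⇒ J = (-1/2, 2)
2. H lies on line FJ with FH:HJ = 4:(-3) ⇒ H = (1, -1)
3. Y is the centroid of triangle HFG ⇒ Y = (1/3, 2/3)
line JY meets FG at L = (-3, 6)
Y = J + t·(L−J) with t = -1/3, so JY:YL = -1/3:4/3

JY:YL = -1/4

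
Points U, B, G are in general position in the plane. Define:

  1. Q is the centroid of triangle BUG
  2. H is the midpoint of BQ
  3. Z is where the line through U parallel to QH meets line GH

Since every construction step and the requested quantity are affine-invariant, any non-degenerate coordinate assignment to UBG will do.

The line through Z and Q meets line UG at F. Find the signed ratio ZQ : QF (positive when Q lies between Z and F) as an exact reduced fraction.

Assign U = (0, 0), B = (1, 0), G = (0, 1) — the answer is frame-independent, so this choice is without loss of generality.
1. Q is the centroid of triangle BUG ⇒ Q = (1/3, 1/3)
2. H is the midpoint of BQ ⇒ H = (2/3, 1/6)
3. Z is where the line through U parallel to QH meets line GH ⇒ Z = (4/3, -2/3)
line ZQ meets UG at F = (0, 2/3)
Q = Z + t·(F−Z) with t = 3/4, so ZQ:QF = 3/4:1/4

ZQ:QF = 3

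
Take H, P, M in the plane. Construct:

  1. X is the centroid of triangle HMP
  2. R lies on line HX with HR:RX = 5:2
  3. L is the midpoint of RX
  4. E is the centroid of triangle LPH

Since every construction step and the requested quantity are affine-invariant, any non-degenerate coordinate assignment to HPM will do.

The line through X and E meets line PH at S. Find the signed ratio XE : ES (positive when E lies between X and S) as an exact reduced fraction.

XE:ES = 5/2

Assign H = (0, 0), P = (1, 0), M = (0, 1) — the answer is frame-independent, so this choice is without loss of generality.
1. X is the centroid of triangle HMP ⇒ X = (1/3, 1/3)
2. R lies on line HX with HR:RX = 5:2 ⇒ R = (5/21, 5/21)
3. L is the midpoint of RX ⇒ L = (2/7, 2/7)
4. E is the centroid of triangle LPH ⇒ E = (3/7, 2/21)
line XE meets PH at S = (7/15, 0)
E = X + t·(S−X) with t = 5/7, so XE:ES = 5/7:2/7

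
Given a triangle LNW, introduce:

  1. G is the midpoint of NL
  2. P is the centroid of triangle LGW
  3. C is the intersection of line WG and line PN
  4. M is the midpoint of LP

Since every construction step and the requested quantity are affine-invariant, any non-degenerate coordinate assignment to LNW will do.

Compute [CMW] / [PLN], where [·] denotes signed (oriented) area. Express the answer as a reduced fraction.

Set L = (0, 0), N = (1, 0), W = (0, 1); any affine frame gives the same invariant.
1. G is the midpoint of NL ⇒ G = (1/2, 0)
2. P is the centroid of triangle LGW ⇒ P = (1/6, 1/3)
3. C is the intersection of line WG and line PN ⇒ C = (3/8, 1/4)
4. M is the midpoint of LP ⇒ M = (1/12, 1/6)
2·[CMW] = -1/4, 2·[PLN] = 1/3
[CMW]:[PLN] = -1/4:1/3 = -3/4

[CMW]:[PLN] = -3/4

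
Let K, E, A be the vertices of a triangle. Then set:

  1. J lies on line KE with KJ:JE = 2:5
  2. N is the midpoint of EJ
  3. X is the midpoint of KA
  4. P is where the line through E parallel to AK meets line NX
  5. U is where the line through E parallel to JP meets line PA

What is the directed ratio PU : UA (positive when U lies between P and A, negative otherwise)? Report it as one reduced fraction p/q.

PU:UA = 5/11

Work in coordinates with K = (0, 0), E = (1, 0), A = (0, 1).
1. J lies on line KE with KJ:JE = 2:5 ⇒ J = (2/7, 0)
2. N is the midpoint of EJ ⇒ N = (9/14, 0)
3. X is the midpoint of KA ⇒ X = (0, 1/2)
4. P is where the line through E parallel to AK meets line NX ⇒ P = (1, -5/18)
5. U is where the line through E parallel to JP meets line PA ⇒ U = (11/16, 35/288)
U = P + t·(A−P) with t = 5/16, so PU:UA = t:(1−t) = 5/16:11/16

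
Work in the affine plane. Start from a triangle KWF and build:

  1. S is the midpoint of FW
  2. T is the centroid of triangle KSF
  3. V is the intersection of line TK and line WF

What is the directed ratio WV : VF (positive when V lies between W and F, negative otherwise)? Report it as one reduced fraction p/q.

Set K = (0, 0), W = (1, 0), F = (0, 1); any affine frame gives the same invariant.
1. S is the midpoint of FW ⇒ S = (1/2, 1/2)
2. T is the centroid of triangle KSF ⇒ T = (1/6, 1/2)
3. V is the intersection of line TK and line WF ⇒ V = (1/4, 3/4)
V = W + t·(F−W) with t = 3/4, so WV:VF = t:(1−t) = 3/4:1/4

WV:VF = 3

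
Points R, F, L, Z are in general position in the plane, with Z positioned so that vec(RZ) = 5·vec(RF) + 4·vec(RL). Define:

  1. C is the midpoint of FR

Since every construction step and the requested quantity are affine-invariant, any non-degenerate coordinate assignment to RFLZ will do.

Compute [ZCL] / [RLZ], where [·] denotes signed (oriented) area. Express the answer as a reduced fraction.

[ZCL]:[RLZ] = 13/10

Work in coordinates with R = (0, 0), F = (1, 0), L = (0, 1), Z = (5, 4).
1. C is the midpoint of FR ⇒ C = (1/2, 0)
2·[ZCL] = -13/2, 2·[RLZ] = -5
[ZCL]:[RLZ] = -13/2:-5 = 13/10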